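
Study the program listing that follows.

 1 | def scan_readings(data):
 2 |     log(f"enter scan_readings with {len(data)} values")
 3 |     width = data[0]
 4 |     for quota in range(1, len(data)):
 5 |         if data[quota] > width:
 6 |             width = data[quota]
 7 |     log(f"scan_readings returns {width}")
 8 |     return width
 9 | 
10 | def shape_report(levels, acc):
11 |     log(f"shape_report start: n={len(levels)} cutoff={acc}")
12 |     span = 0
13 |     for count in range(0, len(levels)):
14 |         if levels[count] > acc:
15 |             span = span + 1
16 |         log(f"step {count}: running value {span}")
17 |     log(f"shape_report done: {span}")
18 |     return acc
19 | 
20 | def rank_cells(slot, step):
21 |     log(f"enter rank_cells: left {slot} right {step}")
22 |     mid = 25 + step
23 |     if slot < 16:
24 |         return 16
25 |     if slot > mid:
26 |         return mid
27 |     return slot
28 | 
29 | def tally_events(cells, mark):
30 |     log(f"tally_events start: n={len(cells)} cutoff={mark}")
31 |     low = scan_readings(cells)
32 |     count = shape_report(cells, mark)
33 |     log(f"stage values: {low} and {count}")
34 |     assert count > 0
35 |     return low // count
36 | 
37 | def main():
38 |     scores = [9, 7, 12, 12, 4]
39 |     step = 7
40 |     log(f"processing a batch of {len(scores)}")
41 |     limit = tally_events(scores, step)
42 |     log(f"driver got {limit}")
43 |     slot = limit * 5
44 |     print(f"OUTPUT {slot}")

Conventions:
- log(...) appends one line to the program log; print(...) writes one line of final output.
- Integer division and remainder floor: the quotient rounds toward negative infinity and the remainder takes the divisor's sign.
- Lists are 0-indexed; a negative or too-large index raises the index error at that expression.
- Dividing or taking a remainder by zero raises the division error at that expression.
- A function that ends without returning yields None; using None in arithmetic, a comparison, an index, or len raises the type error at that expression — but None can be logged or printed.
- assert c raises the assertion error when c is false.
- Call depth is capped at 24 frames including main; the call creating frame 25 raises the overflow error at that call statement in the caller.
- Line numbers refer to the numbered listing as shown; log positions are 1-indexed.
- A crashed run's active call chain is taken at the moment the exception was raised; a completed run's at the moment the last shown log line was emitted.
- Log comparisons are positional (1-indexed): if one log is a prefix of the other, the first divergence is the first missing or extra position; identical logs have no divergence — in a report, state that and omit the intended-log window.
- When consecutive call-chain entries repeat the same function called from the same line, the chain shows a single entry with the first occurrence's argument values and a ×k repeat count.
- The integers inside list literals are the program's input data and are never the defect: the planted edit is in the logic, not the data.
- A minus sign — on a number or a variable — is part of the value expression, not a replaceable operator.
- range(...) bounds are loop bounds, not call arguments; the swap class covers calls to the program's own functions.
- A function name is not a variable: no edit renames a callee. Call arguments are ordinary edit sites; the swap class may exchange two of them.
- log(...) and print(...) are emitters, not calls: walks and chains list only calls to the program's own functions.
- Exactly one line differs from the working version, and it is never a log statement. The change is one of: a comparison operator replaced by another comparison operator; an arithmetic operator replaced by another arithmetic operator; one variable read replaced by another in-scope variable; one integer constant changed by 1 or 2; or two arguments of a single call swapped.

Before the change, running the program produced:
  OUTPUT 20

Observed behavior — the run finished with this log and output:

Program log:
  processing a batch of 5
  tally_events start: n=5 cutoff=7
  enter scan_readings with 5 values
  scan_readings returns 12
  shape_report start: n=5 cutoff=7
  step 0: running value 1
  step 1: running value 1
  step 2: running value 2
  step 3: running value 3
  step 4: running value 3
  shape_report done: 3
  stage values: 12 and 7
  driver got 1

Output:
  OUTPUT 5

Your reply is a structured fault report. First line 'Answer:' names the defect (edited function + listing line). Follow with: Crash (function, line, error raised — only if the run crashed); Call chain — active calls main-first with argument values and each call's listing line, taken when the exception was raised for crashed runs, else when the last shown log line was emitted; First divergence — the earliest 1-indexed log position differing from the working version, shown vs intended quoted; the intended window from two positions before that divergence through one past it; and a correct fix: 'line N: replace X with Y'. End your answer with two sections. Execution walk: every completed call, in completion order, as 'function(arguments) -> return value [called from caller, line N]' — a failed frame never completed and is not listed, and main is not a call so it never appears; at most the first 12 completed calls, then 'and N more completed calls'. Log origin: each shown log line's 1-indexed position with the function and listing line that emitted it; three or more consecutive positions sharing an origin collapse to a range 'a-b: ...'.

Answer: the defect is in shape_report at line 18.
Key fact: Log line 12 is where behavior first shows: 'stage values: 12 and 7' appears instead of 'stage values: 12 and 3'.
Call chain: main.
First divergence: at position 12 the run shows 'stage values: 12 and 7' where the working version logs 'stage values: 12 and 3'.
Intended log window:
  10: step 4: running value 3
  11: shape_report done: 3
  12: stage values: 12 and 3
  13: driver got 4
Execution walk:
  scan_readings([9, 7, 12, 12, 4]) -> 12  [called from tally_events, line 31]
  shape_report([9, 7, 12, 12, 4], 7) -> 7  [called from tally_events, line 32]
  tally_events([9, 7, 12, 12, 4], 7) -> 1  [called from main, line 41]
Log origins:
  1: logged in main at line 40
  2: logged in tally_events at line 30
  3: logged in scan_readings at line 2
  4: logged in scan_readings at line 7
  5: logged in shape_report at line 11
  6-10: logged in shape_report at line 16
  11: logged in shape_report at line 17
  12: logged in tally_events at line 33
  13: logged in main at line 42
A correct fix: line 18: replace `acc` with `span`.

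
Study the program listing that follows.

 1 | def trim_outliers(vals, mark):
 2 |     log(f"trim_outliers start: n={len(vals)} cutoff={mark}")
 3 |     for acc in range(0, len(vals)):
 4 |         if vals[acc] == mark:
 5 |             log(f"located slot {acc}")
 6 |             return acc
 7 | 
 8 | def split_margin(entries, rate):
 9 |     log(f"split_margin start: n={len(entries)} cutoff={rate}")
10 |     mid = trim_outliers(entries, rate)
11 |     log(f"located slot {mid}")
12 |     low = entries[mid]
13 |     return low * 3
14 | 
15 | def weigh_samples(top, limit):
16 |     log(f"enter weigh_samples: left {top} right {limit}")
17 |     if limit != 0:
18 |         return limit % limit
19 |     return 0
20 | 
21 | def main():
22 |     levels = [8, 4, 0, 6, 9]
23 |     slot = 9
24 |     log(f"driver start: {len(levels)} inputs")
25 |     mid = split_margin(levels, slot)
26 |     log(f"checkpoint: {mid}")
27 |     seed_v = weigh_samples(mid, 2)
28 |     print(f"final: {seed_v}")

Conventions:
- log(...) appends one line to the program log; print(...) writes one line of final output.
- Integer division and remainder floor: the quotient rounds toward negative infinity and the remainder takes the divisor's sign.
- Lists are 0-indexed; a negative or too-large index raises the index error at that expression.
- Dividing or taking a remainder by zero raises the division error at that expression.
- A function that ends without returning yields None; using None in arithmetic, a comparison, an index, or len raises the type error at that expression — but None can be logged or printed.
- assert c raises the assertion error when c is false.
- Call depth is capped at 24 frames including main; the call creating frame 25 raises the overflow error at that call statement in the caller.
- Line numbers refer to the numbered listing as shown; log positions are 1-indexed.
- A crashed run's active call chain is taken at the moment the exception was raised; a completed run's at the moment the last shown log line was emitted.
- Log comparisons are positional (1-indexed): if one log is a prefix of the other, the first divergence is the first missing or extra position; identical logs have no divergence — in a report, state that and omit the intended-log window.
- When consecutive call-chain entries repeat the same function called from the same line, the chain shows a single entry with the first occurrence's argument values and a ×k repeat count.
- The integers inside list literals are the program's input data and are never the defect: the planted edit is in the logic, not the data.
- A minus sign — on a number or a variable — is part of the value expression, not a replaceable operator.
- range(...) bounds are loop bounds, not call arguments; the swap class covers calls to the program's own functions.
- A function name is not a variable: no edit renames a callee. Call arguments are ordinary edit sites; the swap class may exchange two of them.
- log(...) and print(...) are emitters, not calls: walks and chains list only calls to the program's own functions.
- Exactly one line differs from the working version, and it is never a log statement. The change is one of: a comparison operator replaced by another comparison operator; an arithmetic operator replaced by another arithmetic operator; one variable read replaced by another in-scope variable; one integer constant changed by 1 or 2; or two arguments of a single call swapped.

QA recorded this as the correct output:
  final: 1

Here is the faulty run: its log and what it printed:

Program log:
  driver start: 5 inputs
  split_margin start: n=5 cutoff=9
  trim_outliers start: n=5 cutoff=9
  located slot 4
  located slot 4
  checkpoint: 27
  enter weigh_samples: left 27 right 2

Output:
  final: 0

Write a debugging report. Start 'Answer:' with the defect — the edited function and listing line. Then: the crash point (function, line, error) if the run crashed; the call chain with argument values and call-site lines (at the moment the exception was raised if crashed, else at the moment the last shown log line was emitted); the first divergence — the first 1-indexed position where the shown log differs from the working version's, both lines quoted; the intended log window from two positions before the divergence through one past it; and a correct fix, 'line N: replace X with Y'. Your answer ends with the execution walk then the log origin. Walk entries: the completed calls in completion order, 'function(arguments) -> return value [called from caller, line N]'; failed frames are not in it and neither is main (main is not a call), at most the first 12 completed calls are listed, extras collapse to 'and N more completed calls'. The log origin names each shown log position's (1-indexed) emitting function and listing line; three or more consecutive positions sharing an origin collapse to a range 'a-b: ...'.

Answer: the defect is in weigh_samples at line 18.
The tell: No log line changed; the fault shows up purely in the output.
Call chain: main -> weigh_samples(27, 2) (called at line 27).
First divergence: there is none — every log position agrees.
Execution walk:
  trim_outliers([8, 4, 0, 6, 9], 9) -> 4  [called from split_margin, line 10]
  split_margin([8, 4, 0, 6, 9], 9) -> 27  [called from main, line 25]
  weigh_samples(27, 2) -> 0  [called from main, line 27]
Log line origins:
  1: from main, line 24
  2: from split_margin, line 9
  3: from trim_outliers, line 2
  4: from trim_outliers, line 5
  5: from split_margin, line 11
  6: from main, line 26
  7: from weigh_samples, line 16
A correct fix: line 18: replace `limit % limit` with `top % limit`.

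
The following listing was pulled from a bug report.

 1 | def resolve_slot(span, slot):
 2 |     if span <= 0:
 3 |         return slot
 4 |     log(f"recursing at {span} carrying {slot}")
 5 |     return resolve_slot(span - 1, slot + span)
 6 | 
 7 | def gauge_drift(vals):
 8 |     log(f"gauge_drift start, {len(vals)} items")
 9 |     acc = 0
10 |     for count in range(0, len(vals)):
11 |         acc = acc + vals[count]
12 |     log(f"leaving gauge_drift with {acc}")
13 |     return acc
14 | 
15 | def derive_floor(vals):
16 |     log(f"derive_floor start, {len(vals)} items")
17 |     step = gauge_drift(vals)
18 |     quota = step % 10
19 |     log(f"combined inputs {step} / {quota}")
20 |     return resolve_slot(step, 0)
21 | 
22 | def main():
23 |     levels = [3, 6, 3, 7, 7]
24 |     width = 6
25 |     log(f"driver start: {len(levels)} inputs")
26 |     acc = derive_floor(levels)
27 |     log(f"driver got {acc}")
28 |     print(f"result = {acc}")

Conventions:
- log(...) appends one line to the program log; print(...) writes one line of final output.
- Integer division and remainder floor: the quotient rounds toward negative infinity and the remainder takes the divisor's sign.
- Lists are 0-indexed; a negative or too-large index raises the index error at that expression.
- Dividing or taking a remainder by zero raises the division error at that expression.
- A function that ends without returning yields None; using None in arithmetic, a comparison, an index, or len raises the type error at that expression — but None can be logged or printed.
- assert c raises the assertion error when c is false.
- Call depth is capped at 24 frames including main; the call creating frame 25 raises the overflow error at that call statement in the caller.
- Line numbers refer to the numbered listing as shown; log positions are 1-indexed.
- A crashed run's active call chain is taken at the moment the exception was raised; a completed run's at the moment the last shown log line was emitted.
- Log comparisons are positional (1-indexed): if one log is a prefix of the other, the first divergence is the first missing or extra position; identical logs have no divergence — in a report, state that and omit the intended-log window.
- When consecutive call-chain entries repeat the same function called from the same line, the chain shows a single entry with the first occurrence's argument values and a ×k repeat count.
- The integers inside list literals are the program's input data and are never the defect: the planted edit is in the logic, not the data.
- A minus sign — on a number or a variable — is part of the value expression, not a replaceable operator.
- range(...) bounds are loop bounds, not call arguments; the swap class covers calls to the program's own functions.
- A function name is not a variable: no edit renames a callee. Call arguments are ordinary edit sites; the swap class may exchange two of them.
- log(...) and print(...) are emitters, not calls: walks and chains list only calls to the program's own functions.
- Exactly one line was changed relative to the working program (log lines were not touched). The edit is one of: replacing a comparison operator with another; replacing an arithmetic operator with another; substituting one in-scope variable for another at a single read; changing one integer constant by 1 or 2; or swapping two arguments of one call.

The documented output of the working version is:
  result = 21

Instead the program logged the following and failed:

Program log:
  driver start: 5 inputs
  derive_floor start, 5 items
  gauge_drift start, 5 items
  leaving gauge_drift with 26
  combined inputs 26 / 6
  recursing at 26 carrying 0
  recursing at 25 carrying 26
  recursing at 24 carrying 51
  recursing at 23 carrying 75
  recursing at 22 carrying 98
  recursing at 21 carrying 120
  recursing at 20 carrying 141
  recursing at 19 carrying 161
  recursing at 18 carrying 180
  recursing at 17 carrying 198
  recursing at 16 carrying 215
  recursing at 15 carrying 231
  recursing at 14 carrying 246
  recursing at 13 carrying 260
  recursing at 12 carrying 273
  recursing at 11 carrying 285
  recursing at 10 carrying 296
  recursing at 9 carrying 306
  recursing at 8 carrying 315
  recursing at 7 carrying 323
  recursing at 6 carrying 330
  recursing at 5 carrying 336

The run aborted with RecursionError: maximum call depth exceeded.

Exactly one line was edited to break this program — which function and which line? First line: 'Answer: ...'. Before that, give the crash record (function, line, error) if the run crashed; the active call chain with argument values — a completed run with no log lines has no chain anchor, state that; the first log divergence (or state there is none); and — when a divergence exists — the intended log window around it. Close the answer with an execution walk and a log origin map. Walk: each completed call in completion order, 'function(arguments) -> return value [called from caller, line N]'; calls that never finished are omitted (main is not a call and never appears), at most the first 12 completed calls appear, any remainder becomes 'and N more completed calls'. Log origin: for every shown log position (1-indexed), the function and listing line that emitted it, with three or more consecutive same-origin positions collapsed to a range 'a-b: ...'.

Answer: the defect is in derive_floor at line 20.
Key fact: The earliest visible damage is log position 6 — 'recursing at 26 carrying 0' rather than the intended 'recursing at 6 carrying 0'.
Crash: resolve_slot, line 5, RecursionError.
Call chain: main -> derive_floor([3, 6, 3, 7, 7]) (called at line 26) -> resolve_slot(26, 0) (called at line 20) -> resolve_slot(25, 26) (called at line 5) ×21.
First divergence: position 6; shown 'recursing at 26 carrying 0' vs intended 'recursing at 6 carrying 0'.
Intended log window:
  4: leaving gauge_drift with 26
  5: combined inputs 26 / 6
  6: recursing at 6 carrying 0
  7: recursing at 5 carrying 6
Execution walk:
  gauge_drift([3, 6, 3, 7, 7]) -> 26  [called from derive_floor, line 17]
Log origin:
  1: emitted by main (line 25)
  2: emitted by derive_floor (line 16)
  3: emitted by gauge_drift (line 8)
  4: emitted by gauge_drift (line 12)
  5: emitted by derive_floor (line 19)
  6-27: emitted by resolve_slot (line 4)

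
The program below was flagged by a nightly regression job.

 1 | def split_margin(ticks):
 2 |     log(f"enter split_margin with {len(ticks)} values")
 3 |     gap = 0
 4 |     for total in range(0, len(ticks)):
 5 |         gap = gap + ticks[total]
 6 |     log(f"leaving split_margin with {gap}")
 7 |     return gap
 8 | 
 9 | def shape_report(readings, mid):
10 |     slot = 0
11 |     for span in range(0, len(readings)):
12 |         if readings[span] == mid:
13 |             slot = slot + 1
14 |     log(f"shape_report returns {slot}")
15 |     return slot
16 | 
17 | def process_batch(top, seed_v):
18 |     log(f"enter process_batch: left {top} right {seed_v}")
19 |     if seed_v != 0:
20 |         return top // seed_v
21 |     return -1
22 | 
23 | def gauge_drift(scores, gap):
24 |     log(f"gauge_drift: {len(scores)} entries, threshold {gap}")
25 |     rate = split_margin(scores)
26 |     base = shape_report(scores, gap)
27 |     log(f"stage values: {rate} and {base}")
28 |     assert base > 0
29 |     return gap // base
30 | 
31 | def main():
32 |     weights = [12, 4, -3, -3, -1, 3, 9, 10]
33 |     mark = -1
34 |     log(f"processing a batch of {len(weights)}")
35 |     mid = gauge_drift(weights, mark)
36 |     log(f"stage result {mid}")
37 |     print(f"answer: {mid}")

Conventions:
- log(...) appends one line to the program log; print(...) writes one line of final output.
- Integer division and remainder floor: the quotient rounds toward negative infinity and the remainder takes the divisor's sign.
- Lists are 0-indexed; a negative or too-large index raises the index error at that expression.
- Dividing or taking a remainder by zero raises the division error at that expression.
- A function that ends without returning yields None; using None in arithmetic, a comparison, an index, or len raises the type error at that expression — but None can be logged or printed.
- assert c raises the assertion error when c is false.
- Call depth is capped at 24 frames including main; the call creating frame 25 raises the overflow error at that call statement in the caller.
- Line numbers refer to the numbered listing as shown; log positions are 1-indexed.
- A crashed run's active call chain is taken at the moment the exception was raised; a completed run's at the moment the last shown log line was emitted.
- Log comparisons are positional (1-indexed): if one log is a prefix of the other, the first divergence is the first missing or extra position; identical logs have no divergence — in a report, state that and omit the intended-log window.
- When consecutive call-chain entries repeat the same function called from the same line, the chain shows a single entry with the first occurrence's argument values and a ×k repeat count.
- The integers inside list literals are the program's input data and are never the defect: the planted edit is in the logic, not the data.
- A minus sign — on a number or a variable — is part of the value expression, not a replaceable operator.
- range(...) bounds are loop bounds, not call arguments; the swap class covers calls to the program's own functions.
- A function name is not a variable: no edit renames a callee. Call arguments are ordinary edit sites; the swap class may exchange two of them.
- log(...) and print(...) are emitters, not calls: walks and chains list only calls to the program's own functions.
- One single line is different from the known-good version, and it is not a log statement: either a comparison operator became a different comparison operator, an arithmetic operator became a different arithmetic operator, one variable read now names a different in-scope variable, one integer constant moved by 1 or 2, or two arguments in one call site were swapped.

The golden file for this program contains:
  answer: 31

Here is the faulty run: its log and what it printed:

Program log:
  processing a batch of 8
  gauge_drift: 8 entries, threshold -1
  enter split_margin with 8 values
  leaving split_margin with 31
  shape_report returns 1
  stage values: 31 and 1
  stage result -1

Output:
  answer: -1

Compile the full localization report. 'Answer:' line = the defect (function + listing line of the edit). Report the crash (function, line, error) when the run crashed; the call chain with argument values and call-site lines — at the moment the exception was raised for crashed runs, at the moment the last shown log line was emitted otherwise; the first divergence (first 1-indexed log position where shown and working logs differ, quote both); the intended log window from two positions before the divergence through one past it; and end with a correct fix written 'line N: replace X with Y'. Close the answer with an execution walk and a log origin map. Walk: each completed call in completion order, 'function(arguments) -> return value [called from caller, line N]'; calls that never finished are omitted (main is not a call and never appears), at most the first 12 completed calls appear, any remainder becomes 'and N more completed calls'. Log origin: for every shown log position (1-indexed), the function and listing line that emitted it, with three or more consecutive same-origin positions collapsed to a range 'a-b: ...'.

Answer: the defect is in gauge_drift at line 29.
The tell: Log line 7 is where behavior first shows: 'stage result -1' appears instead of 'stage result 31'.
Call chain: main.
First divergence: at position 7 the run shows 'stage result -1' where the working version logs 'stage result 31'.
Intended log window:
  5: shape_report returns 1
  6: stage values: 31 and 1
  7: stage result 31
Execution walk:
  split_margin([12, 4, -3, -3, -1, 3, 9, 10]) -> 31  [called from gauge_drift, line 25]
  shape_report([12, 4, -3, -3, -1, 3, 9, 10], -1) -> 1  [called from gauge_drift, line 26]
  gauge_drift([12, 4, -3, -3, -1, 3, 9, 10], -1) -> -1  [called from main, line 35]
Log line origins:
  1 — main, line 34
  2 — gauge_drift, line 24
  3 — split_margin, line 2
  4 — split_margin, line 6
  5 — shape_report, line 14
  6 — gauge_drift, line 27
  7 — main, line 36
A correct fix: line 29: replace `gap` with `rate`.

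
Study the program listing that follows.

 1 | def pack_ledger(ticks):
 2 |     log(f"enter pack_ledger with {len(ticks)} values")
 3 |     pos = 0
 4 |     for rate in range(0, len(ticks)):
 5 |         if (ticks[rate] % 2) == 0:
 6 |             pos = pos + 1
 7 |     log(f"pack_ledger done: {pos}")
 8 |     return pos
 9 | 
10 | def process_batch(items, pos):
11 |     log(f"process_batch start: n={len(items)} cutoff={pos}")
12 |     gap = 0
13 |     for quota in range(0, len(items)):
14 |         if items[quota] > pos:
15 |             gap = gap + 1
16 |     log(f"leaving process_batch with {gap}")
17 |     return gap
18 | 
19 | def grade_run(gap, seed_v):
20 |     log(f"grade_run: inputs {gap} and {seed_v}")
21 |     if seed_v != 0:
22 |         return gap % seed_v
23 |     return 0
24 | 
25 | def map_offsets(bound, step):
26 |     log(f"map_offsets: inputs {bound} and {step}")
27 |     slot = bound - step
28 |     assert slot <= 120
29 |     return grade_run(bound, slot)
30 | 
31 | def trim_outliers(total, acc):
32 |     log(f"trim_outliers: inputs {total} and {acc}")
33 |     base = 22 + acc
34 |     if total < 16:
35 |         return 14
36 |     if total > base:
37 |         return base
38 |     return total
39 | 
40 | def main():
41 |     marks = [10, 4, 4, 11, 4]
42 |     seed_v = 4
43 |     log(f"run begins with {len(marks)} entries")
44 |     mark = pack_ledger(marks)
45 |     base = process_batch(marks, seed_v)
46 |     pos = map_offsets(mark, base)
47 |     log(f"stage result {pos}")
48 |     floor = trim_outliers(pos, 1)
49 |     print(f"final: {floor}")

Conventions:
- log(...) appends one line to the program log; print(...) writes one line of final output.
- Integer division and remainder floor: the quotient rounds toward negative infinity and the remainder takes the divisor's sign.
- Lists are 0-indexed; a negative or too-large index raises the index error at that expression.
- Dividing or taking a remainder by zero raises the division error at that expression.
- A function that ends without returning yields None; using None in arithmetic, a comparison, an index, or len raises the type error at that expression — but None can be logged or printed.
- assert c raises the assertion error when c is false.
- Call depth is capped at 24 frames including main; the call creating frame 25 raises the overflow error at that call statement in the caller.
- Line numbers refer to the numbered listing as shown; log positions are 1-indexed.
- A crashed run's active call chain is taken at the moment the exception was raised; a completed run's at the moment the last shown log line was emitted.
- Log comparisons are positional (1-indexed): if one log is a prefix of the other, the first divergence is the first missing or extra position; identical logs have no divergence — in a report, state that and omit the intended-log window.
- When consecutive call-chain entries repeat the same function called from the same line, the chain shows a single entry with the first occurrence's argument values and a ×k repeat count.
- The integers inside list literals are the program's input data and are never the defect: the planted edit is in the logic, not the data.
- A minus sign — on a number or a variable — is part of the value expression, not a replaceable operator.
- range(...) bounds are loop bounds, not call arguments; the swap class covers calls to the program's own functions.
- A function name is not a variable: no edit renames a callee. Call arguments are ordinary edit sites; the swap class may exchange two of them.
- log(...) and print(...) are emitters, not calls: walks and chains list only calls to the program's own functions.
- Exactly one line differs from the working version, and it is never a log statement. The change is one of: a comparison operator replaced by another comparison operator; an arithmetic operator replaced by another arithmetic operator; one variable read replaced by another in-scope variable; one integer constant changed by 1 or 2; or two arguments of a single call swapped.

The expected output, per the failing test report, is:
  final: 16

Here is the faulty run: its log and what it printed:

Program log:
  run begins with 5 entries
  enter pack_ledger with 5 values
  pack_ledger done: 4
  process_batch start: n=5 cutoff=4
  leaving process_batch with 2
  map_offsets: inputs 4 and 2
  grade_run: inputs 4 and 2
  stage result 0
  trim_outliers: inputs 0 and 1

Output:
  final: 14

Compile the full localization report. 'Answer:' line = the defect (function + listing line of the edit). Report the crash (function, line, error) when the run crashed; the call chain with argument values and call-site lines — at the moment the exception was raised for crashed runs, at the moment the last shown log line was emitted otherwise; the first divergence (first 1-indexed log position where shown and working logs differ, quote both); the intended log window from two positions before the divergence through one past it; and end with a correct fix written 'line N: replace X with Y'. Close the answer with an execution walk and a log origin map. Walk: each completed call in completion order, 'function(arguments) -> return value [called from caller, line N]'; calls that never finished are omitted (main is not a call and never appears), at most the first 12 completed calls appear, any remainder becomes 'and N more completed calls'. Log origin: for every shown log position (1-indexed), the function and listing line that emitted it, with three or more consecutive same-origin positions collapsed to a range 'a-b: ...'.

Answer: the defect is in trim_outliers at line 35.
Key fact: Every logged value matches the working version; the printed result is what differs.
Call chain: main -> trim_outliers(0, 1) (called at line 48).
First divergence: none (the log streams are identical).
Execution walk:
  pack_ledger([10, 4, 4, 11, 4]) -> 4  [called from main, line 44]
  process_batch([10, 4, 4, 11, 4], 4) -> 2  [called from main, line 45]
  grade_run(4, 2) -> 0  [called from map_offsets, line 29]
  map_offsets(4, 2) -> 0  [called from main, line 46]
  trim_outliers(0, 1) -> 14  [called from main, line 48]
Origin of each log line:
  1 — main, line 43
  2 — pack_ledger, line 2
  3 — pack_ledger, line 7
  4 — process_batch, line 11
  5 — process_batch, line 16
  6 — map_offsets, line 26
  7 — grade_run, line 20
  8 — main, line 47
  9 — trim_outliers, line 32
A correct fix: line 35: replace `14` with `16`.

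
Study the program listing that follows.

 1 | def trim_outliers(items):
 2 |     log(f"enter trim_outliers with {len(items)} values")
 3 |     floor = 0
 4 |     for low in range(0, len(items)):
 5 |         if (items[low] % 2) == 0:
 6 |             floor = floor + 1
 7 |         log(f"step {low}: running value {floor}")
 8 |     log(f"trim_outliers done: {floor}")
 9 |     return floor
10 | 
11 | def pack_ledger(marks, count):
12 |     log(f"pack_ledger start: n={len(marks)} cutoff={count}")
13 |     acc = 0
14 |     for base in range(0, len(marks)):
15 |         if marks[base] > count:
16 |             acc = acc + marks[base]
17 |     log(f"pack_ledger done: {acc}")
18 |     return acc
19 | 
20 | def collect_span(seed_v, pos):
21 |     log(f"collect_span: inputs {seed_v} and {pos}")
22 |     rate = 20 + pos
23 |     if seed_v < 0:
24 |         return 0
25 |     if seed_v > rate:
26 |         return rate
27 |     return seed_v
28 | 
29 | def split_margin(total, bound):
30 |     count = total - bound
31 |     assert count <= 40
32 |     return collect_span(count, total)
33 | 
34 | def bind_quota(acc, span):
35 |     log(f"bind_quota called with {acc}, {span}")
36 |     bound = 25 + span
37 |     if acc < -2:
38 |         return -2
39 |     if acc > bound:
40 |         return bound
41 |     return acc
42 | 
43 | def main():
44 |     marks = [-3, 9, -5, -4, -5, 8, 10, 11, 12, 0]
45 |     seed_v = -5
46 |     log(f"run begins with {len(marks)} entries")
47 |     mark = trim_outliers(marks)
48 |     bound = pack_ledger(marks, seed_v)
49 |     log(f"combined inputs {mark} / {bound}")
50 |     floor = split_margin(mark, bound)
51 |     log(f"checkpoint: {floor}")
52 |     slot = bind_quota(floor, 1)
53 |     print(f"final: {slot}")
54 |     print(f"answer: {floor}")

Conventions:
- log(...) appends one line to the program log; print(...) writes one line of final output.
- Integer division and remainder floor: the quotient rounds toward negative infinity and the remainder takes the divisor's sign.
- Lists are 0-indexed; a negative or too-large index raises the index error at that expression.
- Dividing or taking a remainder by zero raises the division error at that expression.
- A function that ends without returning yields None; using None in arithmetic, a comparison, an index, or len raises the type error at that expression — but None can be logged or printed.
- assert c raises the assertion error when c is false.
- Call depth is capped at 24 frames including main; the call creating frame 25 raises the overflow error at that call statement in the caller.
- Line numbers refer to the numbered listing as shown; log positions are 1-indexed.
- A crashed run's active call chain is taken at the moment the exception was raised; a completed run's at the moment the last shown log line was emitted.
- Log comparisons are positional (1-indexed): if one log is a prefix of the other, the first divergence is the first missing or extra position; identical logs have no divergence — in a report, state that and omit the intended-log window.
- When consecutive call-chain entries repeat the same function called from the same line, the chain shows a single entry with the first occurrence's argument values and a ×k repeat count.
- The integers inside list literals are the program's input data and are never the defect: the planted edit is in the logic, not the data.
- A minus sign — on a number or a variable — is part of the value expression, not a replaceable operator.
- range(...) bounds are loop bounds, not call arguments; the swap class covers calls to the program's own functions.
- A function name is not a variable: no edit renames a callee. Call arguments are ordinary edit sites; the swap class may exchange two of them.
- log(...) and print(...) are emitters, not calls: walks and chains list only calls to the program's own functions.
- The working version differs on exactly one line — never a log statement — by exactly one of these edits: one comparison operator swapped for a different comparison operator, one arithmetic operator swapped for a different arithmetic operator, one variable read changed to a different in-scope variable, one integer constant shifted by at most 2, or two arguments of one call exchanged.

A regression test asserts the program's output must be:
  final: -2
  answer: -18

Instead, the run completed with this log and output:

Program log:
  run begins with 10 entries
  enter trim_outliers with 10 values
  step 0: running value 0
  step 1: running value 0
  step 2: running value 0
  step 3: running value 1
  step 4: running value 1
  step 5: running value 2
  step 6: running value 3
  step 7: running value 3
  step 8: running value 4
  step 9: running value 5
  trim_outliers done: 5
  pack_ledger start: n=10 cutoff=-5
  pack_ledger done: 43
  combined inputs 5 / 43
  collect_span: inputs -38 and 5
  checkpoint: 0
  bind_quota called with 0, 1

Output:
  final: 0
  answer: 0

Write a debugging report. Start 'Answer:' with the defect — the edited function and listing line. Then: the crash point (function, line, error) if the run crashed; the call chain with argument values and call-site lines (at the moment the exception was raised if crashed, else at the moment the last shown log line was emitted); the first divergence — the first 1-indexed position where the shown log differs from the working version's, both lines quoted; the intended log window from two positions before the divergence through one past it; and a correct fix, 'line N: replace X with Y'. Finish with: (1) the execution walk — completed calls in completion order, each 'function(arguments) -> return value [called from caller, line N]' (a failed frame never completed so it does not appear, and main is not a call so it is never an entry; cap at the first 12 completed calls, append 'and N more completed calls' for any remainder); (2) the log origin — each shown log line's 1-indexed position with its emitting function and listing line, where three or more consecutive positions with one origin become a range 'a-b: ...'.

Answer: the defect is in split_margin at line 32.
Key fact: The earliest visible damage is log position 17 — 'collect_span: inputs -38 and 5' rather than the intended 'collect_span: inputs 5 and -38'.
Call chain: main -> bind_quota(0, 1) (called at line 52).
First divergence: position 17 — the shown line 'collect_span: inputs -38 and 5' should read 'collect_span: inputs 5 and -38'.
Intended log window:
  15: pack_ledger done: 43
  16: combined inputs 5 / 43
  17: collect_span: inputs 5 and -38
  18: checkpoint: -18
Execution walk:
  trim_outliers([-3, 9, -5, -4, -5, 8, 10, 11, 12, 0]) -> 5  [called from main, line 47]
  pack_ledger([-3, 9, -5, -4, -5, 8, 10, 11, 12, 0], -5) -> 43  [called from main, line 48]
  collect_span(-38, 5) -> 0  [called from split_margin, line 32]
  split_margin(5, 43) -> 0  [called from main, line 50]
  bind_quota(0, 1) -> 0  [called from main, line 52]
Log line origins:
  1: from main, line 46
  2: from trim_outliers, line 2
  3-12: from trim_outliers, line 7
  13: from trim_outliers, line 8
  14: from pack_ledger, line 12
  15: from pack_ledger, line 17
  16: from main, line 49
  17: from collect_span, line 21
  18: from main, line 51
  19: from bind_quota, line 35
A correct fix: line 32: replace `collect_span(count, total)` with `collect_span(total, count)`.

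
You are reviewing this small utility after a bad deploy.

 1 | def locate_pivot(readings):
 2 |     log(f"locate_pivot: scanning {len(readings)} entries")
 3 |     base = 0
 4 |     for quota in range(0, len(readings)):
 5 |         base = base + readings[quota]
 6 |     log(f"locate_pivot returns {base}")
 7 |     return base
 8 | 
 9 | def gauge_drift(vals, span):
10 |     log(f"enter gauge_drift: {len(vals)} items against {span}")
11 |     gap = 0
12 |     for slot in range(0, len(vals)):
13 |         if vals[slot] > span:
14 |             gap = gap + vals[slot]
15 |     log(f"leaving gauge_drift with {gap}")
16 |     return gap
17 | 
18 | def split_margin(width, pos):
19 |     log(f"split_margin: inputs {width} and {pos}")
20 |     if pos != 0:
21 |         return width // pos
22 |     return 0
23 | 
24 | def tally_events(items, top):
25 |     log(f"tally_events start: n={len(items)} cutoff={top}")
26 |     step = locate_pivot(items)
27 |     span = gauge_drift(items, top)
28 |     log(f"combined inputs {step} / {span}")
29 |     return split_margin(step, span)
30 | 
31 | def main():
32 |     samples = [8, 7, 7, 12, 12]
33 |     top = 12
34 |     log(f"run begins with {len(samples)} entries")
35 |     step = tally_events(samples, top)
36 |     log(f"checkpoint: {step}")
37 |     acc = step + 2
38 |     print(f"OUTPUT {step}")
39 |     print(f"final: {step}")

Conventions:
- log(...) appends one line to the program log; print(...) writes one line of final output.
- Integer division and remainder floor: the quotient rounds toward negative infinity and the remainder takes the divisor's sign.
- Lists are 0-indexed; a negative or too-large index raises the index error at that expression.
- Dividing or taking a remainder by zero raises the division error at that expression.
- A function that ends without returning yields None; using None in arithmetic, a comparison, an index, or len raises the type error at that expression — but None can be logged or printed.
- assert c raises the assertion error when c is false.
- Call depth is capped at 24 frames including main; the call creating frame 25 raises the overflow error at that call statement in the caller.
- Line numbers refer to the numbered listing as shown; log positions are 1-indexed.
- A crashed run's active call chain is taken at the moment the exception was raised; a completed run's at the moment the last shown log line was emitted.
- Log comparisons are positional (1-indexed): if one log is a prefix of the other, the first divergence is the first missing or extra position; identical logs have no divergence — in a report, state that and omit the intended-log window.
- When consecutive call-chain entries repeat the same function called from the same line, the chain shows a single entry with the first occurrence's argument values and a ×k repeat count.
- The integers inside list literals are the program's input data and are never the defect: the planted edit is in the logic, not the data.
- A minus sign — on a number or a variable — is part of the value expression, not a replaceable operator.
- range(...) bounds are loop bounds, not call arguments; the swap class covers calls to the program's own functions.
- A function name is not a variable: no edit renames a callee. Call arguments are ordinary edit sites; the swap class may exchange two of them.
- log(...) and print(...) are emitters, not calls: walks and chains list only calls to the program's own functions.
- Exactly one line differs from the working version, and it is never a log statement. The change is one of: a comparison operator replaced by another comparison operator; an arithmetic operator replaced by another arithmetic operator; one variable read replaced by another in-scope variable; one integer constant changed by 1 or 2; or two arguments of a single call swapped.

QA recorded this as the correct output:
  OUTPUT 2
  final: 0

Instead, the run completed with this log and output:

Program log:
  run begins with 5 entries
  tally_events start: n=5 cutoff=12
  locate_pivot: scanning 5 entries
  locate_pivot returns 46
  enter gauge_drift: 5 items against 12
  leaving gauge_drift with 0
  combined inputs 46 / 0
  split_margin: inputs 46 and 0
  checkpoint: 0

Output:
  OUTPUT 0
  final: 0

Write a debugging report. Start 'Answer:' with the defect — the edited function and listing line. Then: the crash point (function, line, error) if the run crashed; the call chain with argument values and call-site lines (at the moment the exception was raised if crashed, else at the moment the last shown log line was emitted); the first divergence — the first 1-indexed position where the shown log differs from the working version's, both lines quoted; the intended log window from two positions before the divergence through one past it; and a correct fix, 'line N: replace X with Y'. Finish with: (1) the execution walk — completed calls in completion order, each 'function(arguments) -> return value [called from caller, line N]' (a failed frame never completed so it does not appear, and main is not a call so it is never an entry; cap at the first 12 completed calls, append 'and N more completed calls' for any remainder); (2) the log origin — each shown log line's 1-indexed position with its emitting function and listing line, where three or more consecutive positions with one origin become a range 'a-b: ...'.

Answer: the defect is in main at line 38.
Key observation: Log streams are identical — the defect surfaces only in the printed output.
Call chain: main.
First divergence: there is none — every log position agrees.
Execution walk:
  locate_pivot([8, 7, 7, 12, 12]) -> 46  [called from tally_events, line 26]
  gauge_drift([8, 7, 7, 12, 12], 12) -> 0  [called from tally_events, line 27]
  split_margin(46, 0) -> 0  [called from tally_events, line 29]
  tally_events([8, 7, 7, 12, 12], 12) -> 0  [called from main, line 35]
Log line origins:
  1: emitted by main (line 34)
  2: emitted by tally_events (line 25)
  3: emitted by locate_pivot (line 2)
  4: emitted by locate_pivot (line 6)
  5: emitted by gauge_drift (line 10)
  6: emitted by gauge_drift (line 15)
  7: emitted by tally_events (line 28)
  8: emitted by split_margin (line 19)
  9: emitted by main (line 36)
A correct fix: line 38: replace `step` with `acc`.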